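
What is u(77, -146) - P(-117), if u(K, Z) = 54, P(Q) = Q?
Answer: 171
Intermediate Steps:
u(77, -146) - P(-117) = 54 - 1*(-117) = 54 + 117 = 171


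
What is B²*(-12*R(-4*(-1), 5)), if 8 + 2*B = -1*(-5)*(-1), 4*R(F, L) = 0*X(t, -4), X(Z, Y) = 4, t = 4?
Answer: 0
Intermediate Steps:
R(F, L) = 0 (R(F, L) = (0*4)/4 = (¼)*0 = 0)
B = -13/2 (B = -4 + (-1*(-5)*(-1))/2 = -4 + (5*(-1))/2 = -4 + (½)*(-5) = -4 - 5/2 = -13/2 ≈ -6.5000)
B²*(-12*R(-4*(-1), 5)) = (-13/2)²*(-12*0) = (169/4)*0 = 0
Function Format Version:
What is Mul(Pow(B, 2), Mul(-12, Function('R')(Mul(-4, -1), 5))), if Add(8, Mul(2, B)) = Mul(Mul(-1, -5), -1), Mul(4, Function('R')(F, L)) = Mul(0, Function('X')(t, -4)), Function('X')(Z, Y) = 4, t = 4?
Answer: 0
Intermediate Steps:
Function('R')(F, L) = 0 (Function('R')(F, L) = Mul(Rational(1, 4), Mul(0, 4)) = Mul(Rational(1, 4), 0) = 0)
B = Rational(-13, 2) (B = Add(-4, Mul(Rational(1, 2), Mul(Mul(-1, -5), -1))) = Add(-4, Mul(Rational(1, 2), Mul(5, -1))) = Add(-4, Mul(Rational(1, 2), -5)) = Add(-4, Rational(-5, 2)) = Rational(-13, 2) ≈ -6.5000)
Mul(Pow(B, 2), Mul(-12, Function('R')(Mul(-4, -1), 5))) = Mul(Pow(Rational(-13, 2), 2), Mul(-12, 0)) = Mul(Rational(169, 4), 0) = 0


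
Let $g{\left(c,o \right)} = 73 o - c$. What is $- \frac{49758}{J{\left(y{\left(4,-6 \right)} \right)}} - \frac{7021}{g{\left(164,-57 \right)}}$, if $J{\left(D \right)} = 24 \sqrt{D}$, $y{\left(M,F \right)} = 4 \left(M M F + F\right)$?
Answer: $\frac{7021}{4325} + \frac{8293 i \sqrt{102}}{816} \approx 1.6234 + 102.64 i$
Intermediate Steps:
$g{\left(c,o \right)} = - c + 73 o$
$y{\left(M,F \right)} = 4 F + 4 F M^{2}$ ($y{\left(M,F \right)} = 4 \left(M^{2} F + F\right) = 4 \left(F M^{2} + F\right) = 4 \left(F + F M^{2}\right) = 4 F + 4 F M^{2}$)
$- \frac{49758}{J{\left(y{\left(4,-6 \right)} \right)}} - \frac{7021}{g{\left(164,-57 \right)}} = - \frac{49758}{24 \sqrt{4 \left(-6\right) \left(1 + 4^{2}\right)}} - \frac{7021}{\left(-1\right) 164 + 73 \left(-57\right)} = - \frac{49758}{24 \sqrt{4 \left(-6\right) \left(1 + 16\right)}} - \frac{7021}{-164 - 4161} = - \frac{49758}{24 \sqrt{4 \left(-6\right) 17}} - \frac{7021}{-4325} = - \frac{49758}{24 \sqrt{-408}} - - \frac{7021}{4325} = - \frac{49758}{24 \cdot 2 i \sqrt{102}} + \frac{7021}{4325} = - \frac{49758}{48 i \sqrt{102}} + \frac{7021}{4325} = - 49758 \left(- \frac{i \sqrt{102}}{4896}\right) + \frac{7021}{4325} = \frac{8293 i \sqrt{102}}{816} + \frac{7021}{4325} = \frac{7021}{4325} + \frac{8293 i \sqrt{102}}{816}$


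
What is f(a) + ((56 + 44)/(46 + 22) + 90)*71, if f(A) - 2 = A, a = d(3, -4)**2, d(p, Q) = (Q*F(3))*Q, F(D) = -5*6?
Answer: 4027239/17 ≈ 2.3690e+5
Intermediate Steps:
F(D) = -30
d(p, Q) = -30*Q**2 (d(p, Q) = (Q*(-30))*Q = (-30*Q)*Q = -30*Q**2)
a = 230400 (a = (-30*(-4)**2)**2 = (-30*16)**2 = (-480)**2 = 230400)
f(A) = 2 + A
f(a) + ((56 + 44)/(46 + 22) + 90)*71 = (2 + 230400) + ((56 + 44)/(46 + 22) + 90)*71 = 230402 + (100/68 + 90)*71 = 230402 + (100*(1/68) + 90)*71 = 230402 + (25/17 + 90)*71 = 230402 + (1555/17)*71 = 230402 + 110405/17 = 4027239/17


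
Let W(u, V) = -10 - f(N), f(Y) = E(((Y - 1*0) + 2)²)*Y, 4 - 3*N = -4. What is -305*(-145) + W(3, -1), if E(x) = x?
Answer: 1192237/27 ≈ 44157.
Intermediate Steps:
N = 8/3 (N = 4/3 - ⅓*(-4) = 4/3 + 4/3 = 8/3 ≈ 2.6667)
f(Y) = Y*(2 + Y)² (f(Y) = ((Y - 1*0) + 2)²*Y = ((Y + 0) + 2)²*Y = (Y + 2)²*Y = (2 + Y)²*Y = Y*(2 + Y)²)
W(u, V) = -1838/27 (W(u, V) = -10 - 8*(2 + 8/3)²/3 = -10 - 8*(14/3)²/3 = -10 - 8*196/(3*9) = -10 - 1*1568/27 = -10 - 1568/27 = -1838/27)
-305*(-145) + W(3, -1) = -305*(-145) - 1838/27 = 44225 - 1838/27 = 1192237/27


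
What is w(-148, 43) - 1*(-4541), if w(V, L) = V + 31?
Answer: 4424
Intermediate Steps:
w(V, L) = 31 + V
w(-148, 43) - 1*(-4541) = (31 - 148) - 1*(-4541) = -117 + 4541 = 4424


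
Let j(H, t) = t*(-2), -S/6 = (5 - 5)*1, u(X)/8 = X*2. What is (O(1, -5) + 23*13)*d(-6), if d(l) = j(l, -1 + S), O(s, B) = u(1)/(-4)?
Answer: 590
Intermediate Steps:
u(X) = 16*X (u(X) = 8*(X*2) = 8*(2*X) = 16*X)
S = 0 (S = -6*(5 - 5) = -0 = -6*0 = 0)
O(s, B) = -4 (O(s, B) = (16*1)/(-4) = 16*(-¼) = -4)
j(H, t) = -2*t
d(l) = 2 (d(l) = -2*(-1 + 0) = -2*(-1) = 2)
(O(1, -5) + 23*13)*d(-6) = (-4 + 23*13)*2 = (-4 + 299)*2 = 295*2 = 590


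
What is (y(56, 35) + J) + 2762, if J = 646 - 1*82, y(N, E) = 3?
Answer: 3329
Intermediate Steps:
J = 564 (J = 646 - 82 = 564)
(y(56, 35) + J) + 2762 = (3 + 564) + 2762 = 567 + 2762 = 3329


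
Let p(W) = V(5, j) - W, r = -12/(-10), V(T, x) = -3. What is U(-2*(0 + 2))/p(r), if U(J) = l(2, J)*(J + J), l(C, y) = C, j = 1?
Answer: 80/21 ≈ 3.8095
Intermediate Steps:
U(J) = 4*J (U(J) = 2*(J + J) = 2*(2*J) = 4*J)
r = 6/5 (r = -12*(-⅒) = 6/5 ≈ 1.2000)
p(W) = -3 - W
U(-2*(0 + 2))/p(r) = (4*(-2*(0 + 2)))/(-3 - 1*6/5) = (4*(-2*2))/(-3 - 6/5) = (4*(-4))/(-21/5) = -16*(-5/21) = 80/21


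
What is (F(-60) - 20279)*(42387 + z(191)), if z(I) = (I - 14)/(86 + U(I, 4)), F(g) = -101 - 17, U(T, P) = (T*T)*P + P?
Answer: -126238982851215/146014 ≈ -8.6457e+8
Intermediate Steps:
U(T, P) = P + P*T² (U(T, P) = T²*P + P = P*T² + P = P + P*T²)
F(g) = -118
z(I) = (-14 + I)/(90 + 4*I²) (z(I) = (I - 14)/(86 + 4*(1 + I²)) = (-14 + I)/(86 + (4 + 4*I²)) = (-14 + I)/(90 + 4*I²))
(F(-60) - 20279)*(42387 + z(191)) = (-118 - 20279)*(42387 + (-14 + 191)/(2*(45 + 2*191²))) = -20397*(42387 + (½)*177/(45 + 2*36481)) = -20397*(42387 + (½)*177/(45 + 72962)) = -20397*(42387 + (½)*177/73007) = -20397*(42387 + (½)*(1/73007)*177) = -20397*(42387 + 177/146014) = -20397*6189095595/146014 = -126238982851215/146014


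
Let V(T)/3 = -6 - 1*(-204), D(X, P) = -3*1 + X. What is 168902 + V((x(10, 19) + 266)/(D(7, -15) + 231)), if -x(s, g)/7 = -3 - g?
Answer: 169496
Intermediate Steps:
x(s, g) = 21 + 7*g (x(s, g) = -7*(-3 - g) = 21 + 7*g)
D(X, P) = -3 + X
V(T) = 594 (V(T) = 3*(-6 - 1*(-204)) = 3*(-6 + 204) = 3*198 = 594)
168902 + V((x(10, 19) + 266)/(D(7, -15) + 231)) = 168902 + 594 = 169496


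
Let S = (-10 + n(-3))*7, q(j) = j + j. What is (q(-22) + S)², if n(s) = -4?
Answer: 20164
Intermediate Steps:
q(j) = 2*j
S = -98 (S = (-10 - 4)*7 = -14*7 = -98)
(q(-22) + S)² = (2*(-22) - 98)² = (-44 - 98)² = (-142)² = 20164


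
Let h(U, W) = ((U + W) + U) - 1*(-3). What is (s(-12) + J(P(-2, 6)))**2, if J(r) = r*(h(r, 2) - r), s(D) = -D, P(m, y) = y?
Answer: 6084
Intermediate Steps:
h(U, W) = 3 + W + 2*U (h(U, W) = (W + 2*U) + 3 = 3 + W + 2*U)
J(r) = r*(5 + r) (J(r) = r*((3 + 2 + 2*r) - r) = r*((5 + 2*r) - r) = r*(5 + r))
(s(-12) + J(P(-2, 6)))**2 = (-1*(-12) + 6*(5 + 6))**2 = (12 + 6*11)**2 = (12 + 66)**2 = 78**2 = 6084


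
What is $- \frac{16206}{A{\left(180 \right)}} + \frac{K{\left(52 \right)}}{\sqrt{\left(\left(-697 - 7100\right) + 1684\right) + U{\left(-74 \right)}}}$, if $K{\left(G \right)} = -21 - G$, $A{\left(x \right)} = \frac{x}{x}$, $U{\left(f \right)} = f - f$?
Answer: $-16206 + \frac{73 i \sqrt{6113}}{6113} \approx -16206.0 + 0.93367 i$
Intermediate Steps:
$U{\left(f \right)} = 0$
$A{\left(x \right)} = 1$
$- \frac{16206}{A{\left(180 \right)}} + \frac{K{\left(52 \right)}}{\sqrt{\left(\left(-697 - 7100\right) + 1684\right) + U{\left(-74 \right)}}} = - \frac{16206}{1} + \frac{-21 - 52}{\sqrt{\left(\left(-697 - 7100\right) + 1684\right) + 0}} = \left(-16206\right) 1 + \frac{-21 - 52}{\sqrt{\left(-7797 + 1684\right) + 0}} = -16206 - \frac{73}{\sqrt{-6113 + 0}} = -16206 - \frac{73}{\sqrt{-6113}} = -16206 - \frac{73}{i \sqrt{6113}} = -16206 - 73 \left(- \frac{i \sqrt{6113}}{6113}\right) = -16206 + \frac{73 i \sqrt{6113}}{6113}$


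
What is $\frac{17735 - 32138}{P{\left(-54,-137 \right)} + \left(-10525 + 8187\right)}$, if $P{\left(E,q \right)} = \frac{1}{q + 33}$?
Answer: $\frac{499304}{81051} \approx 6.1604$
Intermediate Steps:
$P{\left(E,q \right)} = \frac{1}{33 + q}$
$\frac{17735 - 32138}{P{\left(-54,-137 \right)} + \left(-10525 + 8187\right)} = \frac{17735 - 32138}{\frac{1}{33 - 137} + \left(-10525 + 8187\right)} = - \frac{14403}{\frac{1}{-104} - 2338} = - \frac{14403}{- \frac{1}{104} - 2338} = - \frac{14403}{- \frac{243153}{104}} = \left(-14403\right) \left(- \frac{104}{243153}\right) = \frac{499304}{81051}$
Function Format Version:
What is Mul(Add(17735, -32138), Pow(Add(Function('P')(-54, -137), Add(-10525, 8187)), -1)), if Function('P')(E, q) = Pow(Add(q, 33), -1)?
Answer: Rational(499304, 81051) ≈ 6.1604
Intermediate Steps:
Function('P')(E, q) = Pow(Add(33, q), -1)
Mul(Add(17735, -32138), Pow(Add(Function('P')(-54, -137), Add(-10525, 8187)), -1)) = Mul(Add(17735, -32138), Pow(Add(Pow(Add(33, -137), -1), Add(-10525, 8187)), -1)) = Mul(-14403, Pow(Add(Pow(-104, -1), -2338), -1)) = Mul(-14403, Pow(Add(Rational(-1, 104), -2338), -1)) = Mul(-14403, Pow(Rational(-243153, 104), -1)) = Mul(-14403, Rational(-104, 243153)) = Rational(499304, 81051)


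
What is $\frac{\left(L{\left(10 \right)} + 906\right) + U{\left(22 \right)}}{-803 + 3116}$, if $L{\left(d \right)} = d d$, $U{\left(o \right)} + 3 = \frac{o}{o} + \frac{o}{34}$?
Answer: $\frac{5693}{13107} \approx 0.43435$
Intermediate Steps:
$U{\left(o \right)} = -2 + \frac{o}{34}$ ($U{\left(o \right)} = -3 + \left(\frac{o}{o} + \frac{o}{34}\right) = -3 + \left(1 + o \frac{1}{34}\right) = -3 + \left(1 + \frac{o}{34}\right) = -2 + \frac{o}{34}$)
$L{\left(d \right)} = d^{2}$
$\frac{\left(L{\left(10 \right)} + 906\right) + U{\left(22 \right)}}{-803 + 3116} = \frac{\left(10^{2} + 906\right) + \left(-2 + \frac{1}{34} \cdot 22\right)}{-803 + 3116} = \frac{\left(100 + 906\right) + \left(-2 + \frac{11}{17}\right)}{2313} = \left(1006 - \frac{23}{17}\right) \frac{1}{2313} = \frac{17079}{17} \cdot \frac{1}{2313} = \frac{5693}{13107}$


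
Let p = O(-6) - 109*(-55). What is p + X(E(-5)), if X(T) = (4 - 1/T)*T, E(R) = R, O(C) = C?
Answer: 5968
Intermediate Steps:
X(T) = T*(4 - 1/T)
p = 5989 (p = -6 - 109*(-55) = -6 + 5995 = 5989)
p + X(E(-5)) = 5989 + (-1 + 4*(-5)) = 5989 + (-1 - 20) = 5989 - 21 = 5968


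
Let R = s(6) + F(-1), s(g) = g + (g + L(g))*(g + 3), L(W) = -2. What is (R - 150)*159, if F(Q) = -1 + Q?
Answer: -17490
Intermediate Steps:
s(g) = g + (-2 + g)*(3 + g) (s(g) = g + (g - 2)*(g + 3) = g + (-2 + g)*(3 + g))
R = 40 (R = (-6 + 6² + 2*6) + (-1 - 1) = (-6 + 36 + 12) - 2 = 42 - 2 = 40)
(R - 150)*159 = (40 - 150)*159 = -110*159 = -17490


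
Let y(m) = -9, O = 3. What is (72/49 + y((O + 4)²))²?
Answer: 136161/2401 ≈ 56.710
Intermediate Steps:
(72/49 + y((O + 4)²))² = (72/49 - 9)² = (-369/49)² = 136161/2401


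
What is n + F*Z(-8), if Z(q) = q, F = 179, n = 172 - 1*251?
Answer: -1511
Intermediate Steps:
n = -79 (n = 172 - 251 = -79)
n + F*Z(-8) = -79 + 179*(-8) = -79 - 1432 = -1511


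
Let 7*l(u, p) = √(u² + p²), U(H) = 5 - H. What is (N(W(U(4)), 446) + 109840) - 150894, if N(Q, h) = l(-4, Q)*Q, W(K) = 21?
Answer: -41054 + 3*√457 ≈ -40990.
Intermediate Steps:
l(u, p) = √(p² + u²)/7 (l(u, p) = √(u² + p²)/7 = √(p² + u²)/7)
N(Q, h) = Q*√(16 + Q²)/7 (N(Q, h) = (√(Q² + (-4)²)/7)*Q = (√(Q² + 16)/7)*Q = (√(16 + Q²)/7)*Q = Q*√(16 + Q²)/7)
(N(W(U(4)), 446) + 109840) - 150894 = ((⅐)*21*√(16 + 21²) + 109840) - 150894 = ((⅐)*21*√(16 + 441) + 109840) - 150894 = ((⅐)*21*√457 + 109840) - 150894 = (3*√457 + 109840) - 150894 = (109840 + 3*√457) - 150894 = -41054 + 3*√457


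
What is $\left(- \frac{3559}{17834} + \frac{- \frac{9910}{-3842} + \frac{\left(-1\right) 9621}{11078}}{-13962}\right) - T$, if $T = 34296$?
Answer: $- \frac{90865940300038935427}{2649446327411052} \approx -34296.0$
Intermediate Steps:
$\left(- \frac{3559}{17834} + \frac{- \frac{9910}{-3842} + \frac{\left(-1\right) 9621}{11078}}{-13962}\right) - T = \left(- \frac{3559}{17834} + \frac{- \frac{9910}{-3842} + \frac{\left(-1\right) 9621}{11078}}{-13962}\right) - 34296 = \left(\left(-3559\right) \frac{1}{17834} + \left(\left(-9910\right) \left(- \frac{1}{3842}\right) - \frac{9621}{11078}\right) \left(- \frac{1}{13962}\right)\right) - 34296 = \left(- \frac{3559}{17834} + \left(\frac{4955}{1921} - \frac{9621}{11078}\right) \left(- \frac{1}{13962}\right)\right) - 34296 = \left(- \frac{3559}{17834} + \frac{36409549}{21280838} \left(- \frac{1}{13962}\right)\right) - 34296 = \left(- \frac{3559}{17834} - \frac{36409549}{297123060156}\right) - 34296 = - \frac{529055149496035}{2649446327411052} - 34296 = - \frac{90865940300038935427}{2649446327411052}$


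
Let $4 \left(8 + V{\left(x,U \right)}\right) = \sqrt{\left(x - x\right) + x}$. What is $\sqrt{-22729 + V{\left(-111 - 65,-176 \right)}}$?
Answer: $\sqrt{-22737 + i \sqrt{11}} \approx 0.011 + 150.79 i$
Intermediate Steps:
$V{\left(x,U \right)} = -8 + \frac{\sqrt{x}}{4}$ ($V{\left(x,U \right)} = -8 + \frac{\sqrt{\left(x - x\right) + x}}{4} = -8 + \frac{\sqrt{0 + x}}{4} = -8 + \frac{\sqrt{x}}{4}$)
$\sqrt{-22729 + V{\left(-111 - 65,-176 \right)}} = \sqrt{-22729 - \left(8 - \frac{\sqrt{-111 - 65}}{4}\right)} = \sqrt{-22729 - \left(8 - \frac{\sqrt{-176}}{4}\right)} = \sqrt{-22729 - \left(8 - \frac{4 i \sqrt{11}}{4}\right)} = \sqrt{-22729 - \left(8 - i \sqrt{11}\right)} = \sqrt{-22737 + i \sqrt{11}}$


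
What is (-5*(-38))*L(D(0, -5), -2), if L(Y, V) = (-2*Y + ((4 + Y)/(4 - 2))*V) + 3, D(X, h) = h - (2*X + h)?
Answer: -190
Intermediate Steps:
D(X, h) = -2*X (D(X, h) = h - (h + 2*X) = h + (-h - 2*X) = -2*X)
L(Y, V) = 3 - 2*Y + V*(2 + Y/2) (L(Y, V) = (-2*Y + ((4 + Y)/2)*V) + 3 = (-2*Y + ((4 + Y)*(½))*V) + 3 = (-2*Y + (2 + Y/2)*V) + 3 = (-2*Y + V*(2 + Y/2)) + 3 = 3 - 2*Y + V*(2 + Y/2))
(-5*(-38))*L(D(0, -5), -2) = (-5*(-38))*(3 - (-4)*0 + 2*(-2) + (½)*(-2)*(-2*0)) = 190*(3 - 2*0 - 4 + (½)*(-2)*0) = 190*(3 + 0 - 4 + 0) = 190*(-1) = -190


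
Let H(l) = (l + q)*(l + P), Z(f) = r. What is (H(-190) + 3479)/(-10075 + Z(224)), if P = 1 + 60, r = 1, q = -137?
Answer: -22831/5037 ≈ -4.5327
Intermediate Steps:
P = 61
Z(f) = 1
H(l) = (-137 + l)*(61 + l) (H(l) = (l - 137)*(l + 61) = (-137 + l)*(61 + l))
(H(-190) + 3479)/(-10075 + Z(224)) = ((-8357 + (-190)² - 76*(-190)) + 3479)/(-10075 + 1) = ((-8357 + 36100 + 14440) + 3479)/(-10074) = (42183 + 3479)*(-1/10074) = 45662*(-1/10074) = -22831/5037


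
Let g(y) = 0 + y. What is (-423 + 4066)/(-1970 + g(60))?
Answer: -3643/1910 ≈ -1.9073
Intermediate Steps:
g(y) = y
(-423 + 4066)/(-1970 + g(60)) = (-423 + 4066)/(-1970 + 60) = 3643/(-1910) = 3643*(-1/1910) = -3643/1910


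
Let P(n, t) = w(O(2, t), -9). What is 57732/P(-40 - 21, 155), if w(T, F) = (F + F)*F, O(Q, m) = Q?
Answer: 9622/27 ≈ 356.37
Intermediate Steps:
w(T, F) = 2*F**2 (w(T, F) = (2*F)*F = 2*F**2)
P(n, t) = 162 (P(n, t) = 2*(-9)**2 = 2*81 = 162)
57732/P(-40 - 21, 155) = 57732/162 = 57732*(1/162) = 9622/27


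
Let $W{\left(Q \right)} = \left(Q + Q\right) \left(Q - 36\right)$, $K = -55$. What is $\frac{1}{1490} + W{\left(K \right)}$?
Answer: $\frac{14914901}{1490} \approx 10010.0$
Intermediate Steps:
$W{\left(Q \right)} = 2 Q \left(-36 + Q\right)$
$\frac{1}{1490} + W{\left(K \right)} = \frac{1}{1490} + 2 \left(-55\right) \left(-36 - 55\right) = \frac{1}{1490} + 2 \left(-55\right) \left(-91\right) = \frac{1}{1490} + 10010 = \frac{14914901}{1490}$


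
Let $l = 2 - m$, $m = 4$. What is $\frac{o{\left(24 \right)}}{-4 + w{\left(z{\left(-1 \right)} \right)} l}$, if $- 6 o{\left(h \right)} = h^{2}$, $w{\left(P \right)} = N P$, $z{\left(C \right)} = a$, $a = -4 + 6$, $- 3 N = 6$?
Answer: $-24$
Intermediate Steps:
$N = -2$ ($N = \left(- \frac{1}{3}\right) 6 = -2$)
$a = 2$
$z{\left(C \right)} = 2$
$w{\left(P \right)} = - 2 P$
$o{\left(h \right)} = - \frac{h^{2}}{6}$
$l = -2$ ($l = 2 - 4 = -2$)
$\frac{o{\left(24 \right)}}{-4 + w{\left(z{\left(-1 \right)} \right)} l} = \frac{\left(- \frac{1}{6}\right) 24^{2}}{-4 + \left(-2\right) 2 \left(-2\right)} = \frac{\left(- \frac{1}{6}\right) 576}{-4 - -8} = - \frac{96}{-4 + 8} = - \frac{96}{4} = \left(-96\right) \frac{1}{4} = -24$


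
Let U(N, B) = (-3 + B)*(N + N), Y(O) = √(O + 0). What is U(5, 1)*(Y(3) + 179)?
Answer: -3580 - 20*√3 ≈ -3614.6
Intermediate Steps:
Y(O) = √O
U(N, B) = 2*N*(-3 + B) (U(N, B) = (-3 + B)*(2*N) = 2*N*(-3 + B))
U(5, 1)*(Y(3) + 179) = (2*5*(-3 + 1))*(√3 + 179) = (2*5*(-2))*(179 + √3) = -20*(179 + √3) = -3580 - 20*√3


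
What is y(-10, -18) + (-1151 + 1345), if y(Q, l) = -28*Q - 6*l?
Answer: 582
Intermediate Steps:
y(-10, -18) + (-1151 + 1345) = (-28*(-10) - 6*(-18)) + (-1151 + 1345) = (280 + 108) + 194 = 388 + 194 = 582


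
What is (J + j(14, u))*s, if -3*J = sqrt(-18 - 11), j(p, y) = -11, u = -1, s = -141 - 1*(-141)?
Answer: 0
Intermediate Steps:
s = 0 (s = -141 + 141 = 0)
J = -I*sqrt(29)/3 (J = -sqrt(-18 - 11)/3 = -I*sqrt(29)/3 ≈ -1.7951*I)
(J + j(14, u))*s = (-I*sqrt(29)/3 - 11)*0 = (-11 - I*sqrt(29)/3)*0 = 0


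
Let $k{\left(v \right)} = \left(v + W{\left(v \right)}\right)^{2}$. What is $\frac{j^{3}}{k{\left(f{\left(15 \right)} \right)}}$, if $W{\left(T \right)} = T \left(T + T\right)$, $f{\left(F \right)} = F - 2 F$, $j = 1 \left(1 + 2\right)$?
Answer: $\frac{3}{21025} \approx 0.00014269$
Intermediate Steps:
$j = 3$ ($j = 1 \cdot 3 = 3$)
$f{\left(F \right)} = - F$
$W{\left(T \right)} = 2 T^{2}$ ($W{\left(T \right)} = T 2 T = 2 T^{2}$)
$k{\left(v \right)} = \left(v + 2 v^{2}\right)^{2}$
$\frac{j^{3}}{k{\left(f{\left(15 \right)} \right)}} = \frac{3^{3}}{\left(\left(-1\right) 15\right)^{2} \left(1 + 2 \left(\left(-1\right) 15\right)\right)^{2}} = \frac{27}{\left(-15\right)^{2} \left(1 + 2 \left(-15\right)\right)^{2}} = \frac{27}{225 \left(1 - 30\right)^{2}} = \frac{27}{225 \left(-29\right)^{2}} = \frac{27}{225 \cdot 841} = \frac{27}{189225} = 27 \cdot \frac{1}{189225} = \frac{3}{21025}$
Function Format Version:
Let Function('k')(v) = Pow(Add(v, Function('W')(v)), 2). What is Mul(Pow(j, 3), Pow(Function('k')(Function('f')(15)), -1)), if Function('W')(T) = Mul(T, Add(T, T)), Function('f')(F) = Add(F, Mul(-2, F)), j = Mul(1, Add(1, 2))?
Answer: Rational(3, 21025) ≈ 0.00014269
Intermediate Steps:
j = 3 (j = Mul(1, 3) = 3)
Function('f')(F) = Mul(-1, F)
Function('W')(T) = Mul(2, Pow(T, 2)) (Function('W')(T) = Mul(T, Mul(2, T)) = Mul(2, Pow(T, 2)))
Function('k')(v) = Pow(Add(v, Mul(2, Pow(v, 2))), 2)
Mul(Pow(j, 3), Pow(Function('k')(Function('f')(15)), -1)) = Mul(Pow(3, 3), Pow(Mul(Pow(Mul(-1, 15), 2), Pow(Add(1, Mul(2, Mul(-1, 15))), 2)), -1)) = Mul(27, Pow(Mul(Pow(-15, 2), Pow(Add(1, Mul(2, -15)), 2)), -1)) = Mul(27, Pow(Mul(225, Pow(Add(1, -30), 2)), -1)) = Mul(27, Pow(Mul(225, Pow(-29, 2)), -1)) = Mul(27, Pow(Mul(225, 841), -1)) = Mul(27, Pow(189225, -1)) = Mul(27, Rational(1, 189225)) = Rational(3, 21025)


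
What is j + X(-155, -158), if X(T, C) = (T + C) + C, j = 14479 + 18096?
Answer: 32104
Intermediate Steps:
j = 32575
X(T, C) = T + 2*C (X(T, C) = (C + T) + C = T + 2*C)
j + X(-155, -158) = 32575 + (-155 + 2*(-158)) = 32575 + (-155 - 316) = 32575 - 471 = 32104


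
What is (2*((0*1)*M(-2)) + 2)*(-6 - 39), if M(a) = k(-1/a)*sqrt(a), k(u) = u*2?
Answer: -90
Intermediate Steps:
k(u) = 2*u
M(a) = -2/sqrt(a) (M(a) = (2*(-1/a))*sqrt(a) = (-2/a)*sqrt(a) = -2/sqrt(a))
(2*((0*1)*M(-2)) + 2)*(-6 - 39) = (2*((0*1)*(-(-1)*I*sqrt(2))) + 2)*(-6 - 39) = (2*(0*(-(-1)*I*sqrt(2))) + 2)*(-45) = (2*(0*(I*sqrt(2))) + 2)*(-45) = (2*0 + 2)*(-45) = (0 + 2)*(-45) = 2*(-45) = -90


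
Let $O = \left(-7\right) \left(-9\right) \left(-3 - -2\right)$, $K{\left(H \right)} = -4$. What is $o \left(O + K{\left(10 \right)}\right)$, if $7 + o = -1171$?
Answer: $78926$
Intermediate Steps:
$o = -1178$ ($o = -7 - 1171 = -1178$)
$O = -63$ ($O = 63 \left(-3 + 2\right) = 63 \left(-1\right) = -63$)
$o \left(O + K{\left(10 \right)}\right) = - 1178 \left(-63 - 4\right) = \left(-1178\right) \left(-67\right) = 78926$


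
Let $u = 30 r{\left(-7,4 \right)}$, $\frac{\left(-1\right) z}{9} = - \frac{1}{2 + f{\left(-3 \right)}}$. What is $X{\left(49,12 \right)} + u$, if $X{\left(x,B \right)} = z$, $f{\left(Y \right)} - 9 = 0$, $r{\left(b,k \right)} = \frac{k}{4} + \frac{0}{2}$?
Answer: $\frac{339}{11} \approx 30.818$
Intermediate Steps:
$r{\left(b,k \right)} = \frac{k}{4}$ ($r{\left(b,k \right)} = k \frac{1}{4} + 0 \cdot \frac{1}{2} = \frac{k}{4} + 0 = \frac{k}{4}$)
$f{\left(Y \right)} = 9$ ($f{\left(Y \right)} = 9 + 0 = 9$)
$z = \frac{9}{11}$ ($z = - 9 \left(- \frac{1}{2 + 9}\right) = - 9 \left(- \frac{1}{11}\right) = - 9 \left(\left(-1\right) \frac{1}{11}\right) = \left(-9\right) \left(- \frac{1}{11}\right) = \frac{9}{11} \approx 0.81818$)
$X{\left(x,B \right)} = \frac{9}{11}$
$u = 30$ ($u = 30 \cdot \frac{1}{4} \cdot 4 = 30 \cdot 1 = 30$)
$X{\left(49,12 \right)} + u = \frac{9}{11} + 30 = \frac{339}{11}$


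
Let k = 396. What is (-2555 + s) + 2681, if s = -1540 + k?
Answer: -1018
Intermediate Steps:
s = -1144 (s = -1540 + 396 = -1144)
(-2555 + s) + 2681 = (-2555 - 1144) + 2681 = -3699 + 2681 = -1018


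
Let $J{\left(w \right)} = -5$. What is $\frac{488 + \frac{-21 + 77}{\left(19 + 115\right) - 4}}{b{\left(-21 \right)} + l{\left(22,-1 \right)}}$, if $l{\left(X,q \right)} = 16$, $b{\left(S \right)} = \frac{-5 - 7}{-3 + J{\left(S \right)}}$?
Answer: $\frac{63496}{2275} \approx 27.91$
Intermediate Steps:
$b{\left(S \right)} = \frac{3}{2}$ ($b{\left(S \right)} = \frac{-5 - 7}{-3 - 5} = - \frac{12}{-8} = \left(-12\right) \left(- \frac{1}{8}\right) = \frac{3}{2}$)
$\frac{488 + \frac{-21 + 77}{\left(19 + 115\right) - 4}}{b{\left(-21 \right)} + l{\left(22,-1 \right)}} = \frac{488 + \frac{-21 + 77}{\left(19 + 115\right) - 4}}{\frac{3}{2} + 16} = \frac{488 + \frac{56}{134 - 4}}{\frac{35}{2}} = \left(488 + \frac{56}{130}\right) \frac{2}{35} = \left(488 + 56 \cdot \frac{1}{130}\right) \frac{2}{35} = \left(488 + \frac{28}{65}\right) \frac{2}{35} = \frac{31748}{65} \cdot \frac{2}{35} = \frac{63496}{2275}$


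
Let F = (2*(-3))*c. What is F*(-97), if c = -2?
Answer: -1164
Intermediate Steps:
F = 12 (F = (2*(-3))*(-2) = -6*(-2) = 12)
F*(-97) = 12*(-97) = -1164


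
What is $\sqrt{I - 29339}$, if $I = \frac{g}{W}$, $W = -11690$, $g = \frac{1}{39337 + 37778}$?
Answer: $\frac{i \sqrt{953700579711505588074}}{180294870} \approx 171.29 i$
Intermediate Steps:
$g = \frac{1}{77115} \approx 1.2968 \cdot 10^{-5}$
$I = - \frac{1}{901474350}$ ($I = \frac{1}{77115 \left(-11690\right)} = \frac{1}{77115} \left(- \frac{1}{11690}\right) = - \frac{1}{901474350} \approx -1.1093 \cdot 10^{-9}$)
$\sqrt{I - 29339} = \sqrt{- \frac{1}{901474350} - 29339} = \sqrt{- \frac{26448355954651}{901474350}} = \frac{i \sqrt{953700579711505588074}}{180294870}$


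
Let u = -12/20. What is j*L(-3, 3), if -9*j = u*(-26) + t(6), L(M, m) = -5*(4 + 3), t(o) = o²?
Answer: 602/3 ≈ 200.67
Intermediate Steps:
u = -⅗ (u = -12*1/20 = -⅗ ≈ -0.60000)
L(M, m) = -35 (L(M, m) = -5*7 = -35)
j = -86/15 (j = -(-⅗*(-26) + 6²)/9 = -(78/5 + 36)/9 = -⅑*258/5 = -86/15 ≈ -5.7333)
j*L(-3, 3) = -86/15*(-35) = 602/3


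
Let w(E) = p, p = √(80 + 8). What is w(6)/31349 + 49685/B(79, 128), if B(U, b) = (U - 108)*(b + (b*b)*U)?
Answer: -49685/37539456 + 2*√22/31349 ≈ -0.0010243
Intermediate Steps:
p = 2*√22 (p = √88 = 2*√22 ≈ 9.3808)
w(E) = 2*√22
B(U, b) = (-108 + U)*(b + U*b²) (B(U, b) = (-108 + U)*(b + b²*U) = (-108 + U)*(b + U*b²))
w(6)/31349 + 49685/B(79, 128) = (2*√22)/31349 + 49685/((128*(-108 + 79 + 128*79² - 108*79*128))) = (2*√22)*(1/31349) + 49685/((128*(-108 + 79 + 128*6241 - 1092096))) = 2*√22/31349 + 49685/((128*(-108 + 79 + 798848 - 1092096))) = 2*√22/31349 + 49685/((128*(-293277))) = 2*√22/31349 + 49685/(-37539456) = 2*√22/31349 + 49685*(-1/37539456) = 2*√22/31349 - 49685/37539456 = -49685/37539456 + 2*√22/31349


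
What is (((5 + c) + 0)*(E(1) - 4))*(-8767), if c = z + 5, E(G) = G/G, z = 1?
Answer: 289311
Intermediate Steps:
E(G) = 1
c = 6 (c = 1 + 5 = 6)
(((5 + c) + 0)*(E(1) - 4))*(-8767) = (((5 + 6) + 0)*(1 - 4))*(-8767) = ((11 + 0)*(-3))*(-8767) = (11*(-3))*(-8767) = -33*(-8767) = 289311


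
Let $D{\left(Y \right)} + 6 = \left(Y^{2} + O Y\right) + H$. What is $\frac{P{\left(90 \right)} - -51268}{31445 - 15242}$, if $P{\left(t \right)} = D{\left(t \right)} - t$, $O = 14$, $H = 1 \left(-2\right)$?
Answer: $\frac{60530}{16203} \approx 3.7357$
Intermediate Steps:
$H = -2$
$D{\left(Y \right)} = -8 + Y^{2} + 14 Y$ ($D{\left(Y \right)} = -6 - \left(2 - Y^{2} - 14 Y\right) = -6 + \left(-2 + Y^{2} + 14 Y\right) = -8 + Y^{2} + 14 Y$)
$P{\left(t \right)} = -8 + t^{2} + 13 t$ ($P{\left(t \right)} = \left(-8 + t^{2} + 14 t\right) - t = -8 + t^{2} + 13 t$)
$\frac{P{\left(90 \right)} - -51268}{31445 - 15242} = \frac{\left(-8 + 90^{2} + 13 \cdot 90\right) - -51268}{31445 - 15242} = \frac{\left(-8 + 8100 + 1170\right) + 51268}{16203} = \left(9262 + 51268\right) \frac{1}{16203} = 60530 \cdot \frac{1}{16203} = \frac{60530}{16203}$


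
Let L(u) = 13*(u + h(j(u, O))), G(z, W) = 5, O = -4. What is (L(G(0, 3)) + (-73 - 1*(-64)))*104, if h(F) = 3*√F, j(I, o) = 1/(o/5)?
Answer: 5824 + 2028*I*√5 ≈ 5824.0 + 4534.7*I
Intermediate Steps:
j(I, o) = 5/o (j(I, o) = 1/(o*(⅕)) = 1/(o/5) = 5/o)
L(u) = 13*u + 39*I*√5/2 (L(u) = 13*(u + 3*√(5/(-4))) = 13*(u + 3*√(5*(-¼))) = 13*(u + 3*√(-5/4)) = 13*(u + 3*(I*√5/2)) = 13*(u + 3*I*√5/2) = 13*u + 39*I*√5/2)
(L(G(0, 3)) + (-73 - 1*(-64)))*104 = ((13*5 + 39*I*√5/2) + (-73 - 1*(-64)))*104 = ((65 + 39*I*√5/2) + (-73 + 64))*104 = ((65 + 39*I*√5/2) - 9)*104 = (56 + 39*I*√5/2)*104 = 5824 + 2028*I*√5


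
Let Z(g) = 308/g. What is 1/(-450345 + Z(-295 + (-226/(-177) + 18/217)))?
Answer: -11278427/5079195037287 ≈ -2.2205e-6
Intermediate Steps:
1/(-450345 + Z(-295 + (-226/(-177) + 18/217))) = 1/(-450345 + 308/(-295 + (-226/(-177) + 18/217))) = 1/(-450345 + 308/(-295 + (-226*(-1/177) + 18*(1/217)))) = 1/(-450345 + 308/(-295 + (226/177 + 18/217))) = 1/(-450345 + 308/(-295 + 52228/38409)) = 1/(-450345 + 308/(-11278427/38409)) = 1/(-450345 + 308*(-38409/11278427)) = 1/(-450345 - 11829972/11278427) = 1/(-5079195037287/11278427) = -11278427/5079195037287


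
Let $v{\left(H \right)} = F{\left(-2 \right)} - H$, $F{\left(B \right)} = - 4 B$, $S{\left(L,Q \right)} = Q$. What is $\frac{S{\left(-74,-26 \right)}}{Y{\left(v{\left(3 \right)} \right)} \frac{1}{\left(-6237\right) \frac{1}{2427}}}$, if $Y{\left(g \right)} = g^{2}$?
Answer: $\frac{54054}{20225} \approx 2.6726$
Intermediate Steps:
$v{\left(H \right)} = 8 - H$ ($v{\left(H \right)} = \left(-4\right) \left(-2\right) - H = 8 - H$)
$\frac{S{\left(-74,-26 \right)}}{Y{\left(v{\left(3 \right)} \right)} \frac{1}{\left(-6237\right) \frac{1}{2427}}} = - \frac{26}{\left(8 - 3\right)^{2} \frac{1}{\left(-6237\right) \frac{1}{2427}}} = - \frac{26}{5^{2} \frac{1}{- \frac{2079}{809}}} = - \frac{26}{25 \left(- \frac{809}{2079}\right)} = - \frac{26}{- \frac{20225}{2079}} = \left(-26\right) \left(- \frac{2079}{20225}\right) = \frac{54054}{20225}$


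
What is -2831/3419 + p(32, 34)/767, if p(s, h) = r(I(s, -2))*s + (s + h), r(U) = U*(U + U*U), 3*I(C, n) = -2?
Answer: -4007453/5446467 ≈ -0.73579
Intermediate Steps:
I(C, n) = -2/3 (I(C, n) = (1/3)*(-2) = -2/3)
r(U) = U*(U + U**2)
p(s, h) = h + 31*s/27 (p(s, h) = ((-2/3)**2*(1 - 2/3))*s + (s + h) = ((4/9)*(1/3))*s + (h + s) = 4*s/27 + (h + s) = h + 31*s/27)
-2831/3419 + p(32, 34)/767 = -2831/3419 + (34 + (31/27)*32)/767 = -2831*1/3419 + (34 + 992/27)*(1/767) = -2831/3419 + (1910/27)*(1/767) = -2831/3419 + 1910/20709 = -4007453/5446467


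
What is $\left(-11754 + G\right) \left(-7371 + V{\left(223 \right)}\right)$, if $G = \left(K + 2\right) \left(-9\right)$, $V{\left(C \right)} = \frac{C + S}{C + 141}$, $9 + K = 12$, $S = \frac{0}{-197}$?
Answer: $\frac{31654604979}{364} \approx 8.6963 \cdot 10^{7}$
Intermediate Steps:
$S = 0$ ($S = 0 \left(- \frac{1}{197}\right) = 0$)
$K = 3$ ($K = -9 + 12 = 3$)
$V{\left(C \right)} = \frac{C}{141 + C}$ ($V{\left(C \right)} = \frac{C + 0}{C + 141} = \frac{C}{141 + C}$)
$G = -45$ ($G = \left(3 + 2\right) \left(-9\right) = 5 \left(-9\right) = -45$)
$\left(-11754 + G\right) \left(-7371 + V{\left(223 \right)}\right) = \left(-11754 - 45\right) \left(-7371 + \frac{223}{141 + 223}\right) = - 11799 \left(-7371 + \frac{223}{364}\right) = \left(-11799\right) \left(- \frac{2682821}{364}\right) = \frac{31654604979}{364}$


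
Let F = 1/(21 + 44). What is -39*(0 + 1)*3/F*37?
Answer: -281385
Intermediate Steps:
F = 1/65 ≈ 0.015385
-39*(0 + 1)*3/F*37 = -39*(0 + 1)*3/1/65*37 = -39*1*3*65*37 = -117*65*37 = -39*195*37 = -7605*37 = -281385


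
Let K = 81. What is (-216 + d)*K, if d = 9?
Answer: -16767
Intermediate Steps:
(-216 + d)*K = (-216 + 9)*81 = -207*81 = -16767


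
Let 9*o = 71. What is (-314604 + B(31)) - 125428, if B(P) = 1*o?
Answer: -3960217/9 ≈ -4.4002e+5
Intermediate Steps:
o = 71/9 (o = (1/9)*71 = 71/9 ≈ 7.8889)
B(P) = 71/9 (B(P) = 1*(71/9) = 71/9)
(-314604 + B(31)) - 125428 = (-314604 + 71/9) - 125428 = -2831365/9 - 125428 = -3960217/9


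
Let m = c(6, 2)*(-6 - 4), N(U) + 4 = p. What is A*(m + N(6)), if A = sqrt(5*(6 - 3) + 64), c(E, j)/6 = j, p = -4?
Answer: -128*sqrt(79) ≈ -1137.7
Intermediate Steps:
N(U) = -8 (N(U) = -4 - 4 = -8)
c(E, j) = 6*j
A = sqrt(79) (A = sqrt(5*3 + 64) = sqrt(15 + 64) = sqrt(79) ≈ 8.8882)
m = -120 (m = (6*2)*(-6 - 4) = 12*(-10) = -120)
A*(m + N(6)) = sqrt(79)*(-120 - 8) = sqrt(79)*(-128) = -128*sqrt(79)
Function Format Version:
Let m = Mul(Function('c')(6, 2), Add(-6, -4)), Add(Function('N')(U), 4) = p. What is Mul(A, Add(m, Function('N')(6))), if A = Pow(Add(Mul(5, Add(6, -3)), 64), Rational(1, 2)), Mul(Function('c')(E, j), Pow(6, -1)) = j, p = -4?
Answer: Mul(-128, Pow(79, Rational(1, 2))) ≈ -1137.7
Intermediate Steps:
Function('N')(U) = -8 (Function('N')(U) = Add(-4, -4) = -8)
Function('c')(E, j) = Mul(6, j)
A = Pow(79, Rational(1, 2)) (A = Pow(Add(Mul(5, 3), 64), Rational(1, 2)) = Pow(Add(15, 64), Rational(1, 2)) = Pow(79, Rational(1, 2)) ≈ 8.8882)
m = -120 (m = Mul(Mul(6, 2), Add(-6, -4)) = Mul(12, -10) = -120)
Mul(A, Add(m, Function('N')(6))) = Mul(Pow(79, Rational(1, 2)), Add(-120, -8)) = Mul(Pow(79, Rational(1, 2)), -128) = Mul(-128, Pow(79, Rational(1, 2)))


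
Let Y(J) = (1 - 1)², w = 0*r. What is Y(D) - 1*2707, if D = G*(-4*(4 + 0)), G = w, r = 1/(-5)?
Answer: -2707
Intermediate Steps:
r = -⅕ ≈ -0.20000
w = 0 (w = 0*(-⅕) = 0)
G = 0
D = 0 (D = 0*(-4*(4 + 0)) = 0*(-4*4) = 0*(-16) = 0)
Y(J) = 0 (Y(J) = 0² = 0)
Y(D) - 1*2707 = 0 - 1*2707 = 0 - 2707 = -2707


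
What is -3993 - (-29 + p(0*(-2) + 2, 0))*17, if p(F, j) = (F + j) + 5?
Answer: -3619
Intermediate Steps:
p(F, j) = 5 + F + j
-3993 - (-29 + p(0*(-2) + 2, 0))*17 = -3993 - (-29 + (5 + (0*(-2) + 2) + 0))*17 = -3993 - (-29 + (5 + (0 + 2) + 0))*17 = -3993 - (-29 + (5 + 2 + 0))*17 = -3993 - (-29 + 7)*17 = -3993 - (-22)*17 = -3993 - 1*(-374) = -3993 + 374 = -3619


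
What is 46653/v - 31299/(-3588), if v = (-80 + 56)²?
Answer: 5150533/57408 ≈ 89.718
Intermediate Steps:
v = 576 (v = (-24)² = 576)
46653/v - 31299/(-3588) = 46653/576 - 31299/(-3588) = 46653*(1/576) - 31299*(-1/3588) = 15551/192 + 10433/1196 = 5150533/57408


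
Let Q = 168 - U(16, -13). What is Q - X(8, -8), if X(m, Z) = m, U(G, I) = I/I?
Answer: 159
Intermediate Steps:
U(G, I) = 1
Q = 167 (Q = 168 - 1*1 = 168 - 1 = 167)
Q - X(8, -8) = 167 - 1*8 = 167 - 8 = 159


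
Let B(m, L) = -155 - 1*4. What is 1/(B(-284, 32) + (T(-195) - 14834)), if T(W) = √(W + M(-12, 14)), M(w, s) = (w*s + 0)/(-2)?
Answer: -14993/224790160 - I*√111/224790160 ≈ -6.6698e-5 - 4.6869e-8*I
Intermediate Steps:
M(w, s) = -s*w/2 (M(w, s) = (s*w + 0)*(-½) = (s*w)*(-½) = -s*w/2)
B(m, L) = -159 (B(m, L) = -155 - 4 = -159)
T(W) = √(84 + W) (T(W) = √(W - ½*14*(-12)) = √(W + 84) = √(84 + W))
1/(B(-284, 32) + (T(-195) - 14834)) = 1/(-159 + (√(84 - 195) - 14834)) = 1/(-159 + (√(-111) - 14834)) = 1/(-159 + (I*√111 - 14834)) = 1/(-159 + (-14834 + I*√111)) = 1/(-14993 + I*√111)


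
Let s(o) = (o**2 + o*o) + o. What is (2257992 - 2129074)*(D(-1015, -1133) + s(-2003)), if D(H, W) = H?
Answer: 1034051278000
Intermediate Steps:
s(o) = o + 2*o**2 (s(o) = (o**2 + o**2) + o = 2*o**2 + o = o + 2*o**2)
(2257992 - 2129074)*(D(-1015, -1133) + s(-2003)) = (2257992 - 2129074)*(-1015 - 2003*(1 + 2*(-2003))) = 128918*(-1015 - 2003*(1 - 4006)) = 128918*(-1015 - 2003*(-4005)) = 128918*(-1015 + 8022015) = 128918*8021000 = 1034051278000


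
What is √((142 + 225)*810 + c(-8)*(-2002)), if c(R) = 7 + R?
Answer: 2*√74818 ≈ 547.06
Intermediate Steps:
√((142 + 225)*810 + c(-8)*(-2002)) = √((142 + 225)*810 + (7 - 8)*(-2002)) = √(367*810 - 1*(-2002)) = √(297270 + 2002) = √299272 = 2*√74818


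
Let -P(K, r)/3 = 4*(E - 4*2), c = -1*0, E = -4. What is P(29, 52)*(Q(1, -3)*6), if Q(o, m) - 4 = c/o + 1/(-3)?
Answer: 3168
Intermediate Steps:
c = 0
P(K, r) = 144 (P(K, r) = -12*(-4 - 4*2) = -12*(-4 - 8) = -12*(-12) = -3*(-48) = 144)
Q(o, m) = 11/3 (Q(o, m) = 4 + (0/o + 1/(-3)) = 4 + (0 + 1*(-1/3)) = 4 + (0 - 1/3) = 4 - 1/3 = 11/3)
P(29, 52)*(Q(1, -3)*6) = 144*((11/3)*6) = 144*22 = 3168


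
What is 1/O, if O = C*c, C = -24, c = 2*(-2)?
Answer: 1/96 ≈ 0.010417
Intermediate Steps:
c = -4
O = 96 (O = -24*(-4) = 96)
1/O = 1/96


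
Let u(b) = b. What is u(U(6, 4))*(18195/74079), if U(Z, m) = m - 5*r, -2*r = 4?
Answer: 84910/24693 ≈ 3.4386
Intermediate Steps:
r = -2 (r = -½*4 = -2)
U(Z, m) = 10 + m (U(Z, m) = m - 5*(-2) = m + 10 = 10 + m)
u(U(6, 4))*(18195/74079) = (10 + 4)*(18195/74079) = 14*(18195*(1/74079)) = 14*(6065/24693) = 84910/24693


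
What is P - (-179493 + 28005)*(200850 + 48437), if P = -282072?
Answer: 37763706984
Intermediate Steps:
P - (-179493 + 28005)*(200850 + 48437) = -282072 - (-179493 + 28005)*(200850 + 48437) = -282072 - (-151488)*249287 = -282072 - 1*(-37763989056) = -282072 + 37763989056 = 37763706984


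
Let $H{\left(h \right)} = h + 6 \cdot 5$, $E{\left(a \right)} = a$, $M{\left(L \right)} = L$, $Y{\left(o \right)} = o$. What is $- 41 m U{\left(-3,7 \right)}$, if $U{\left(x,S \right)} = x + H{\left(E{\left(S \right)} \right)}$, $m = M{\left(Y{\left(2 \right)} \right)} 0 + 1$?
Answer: $-1394$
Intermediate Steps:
$H{\left(h \right)} = 30 + h$ ($H{\left(h \right)} = h + 30 = 30 + h$)
$m = 1$ ($m = 2 \cdot 0 + 1 = 0 + 1 = 1$)
$U{\left(x,S \right)} = 30 + S + x$ ($U{\left(x,S \right)} = x + \left(30 + S\right) = 30 + S + x$)
$- 41 m U{\left(-3,7 \right)} = \left(-41\right) 1 \left(30 + 7 - 3\right) = \left(-41\right) 34 = -1394$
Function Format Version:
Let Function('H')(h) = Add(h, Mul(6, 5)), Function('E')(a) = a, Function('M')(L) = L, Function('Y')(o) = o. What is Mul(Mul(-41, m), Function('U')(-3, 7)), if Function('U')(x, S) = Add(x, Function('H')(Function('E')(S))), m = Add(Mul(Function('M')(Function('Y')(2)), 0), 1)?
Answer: -1394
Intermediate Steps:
Function('H')(h) = Add(30, h) (Function('H')(h) = Add(h, 30) = Add(30, h))
m = 1 (m = Add(Mul(2, 0), 1) = Add(0, 1) = 1)
Function('U')(x, S) = Add(30, S, x) (Function('U')(x, S) = Add(x, Add(30, S)) = Add(30, S, x))
Mul(Mul(-41, m), Function('U')(-3, 7)) = Mul(Mul(-41, 1), Add(30, 7, -3)) = Mul(-41, 34) = -1394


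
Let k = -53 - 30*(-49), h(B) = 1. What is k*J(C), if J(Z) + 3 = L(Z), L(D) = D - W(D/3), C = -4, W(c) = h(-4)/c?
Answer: -35425/4 ≈ -8856.3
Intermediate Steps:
k = 1417 (k = -53 + 1470 = 1417)
W(c) = 1/c
L(D) = D - 3/D (L(D) = D - 1/(D/3) = D - 3/D)
J(Z) = -3 + Z - 3/Z (J(Z) = -3 + (Z - 3/Z) = -3 + Z - 3/Z)
k*J(C) = 1417*(-3 - 4 - 3/(-4)) = 1417*(-3 - 4 - 3*(-1/4)) = 1417*(-3 - 4 + 3/4) = 1417*(-25/4) = -35425/4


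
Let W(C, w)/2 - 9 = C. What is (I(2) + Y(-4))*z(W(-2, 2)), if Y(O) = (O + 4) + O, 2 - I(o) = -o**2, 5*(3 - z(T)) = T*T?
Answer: -362/5 ≈ -72.400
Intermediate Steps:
W(C, w) = 18 + 2*C
z(T) = 3 - T**2/5 (z(T) = 3 - T*T/5 = 3 - T**2/5)
I(o) = 2 + o**2 (I(o) = 2 - (-1)*o**2 = 2 + o**2)
Y(O) = 4 + 2*O (Y(O) = (4 + O) + O = 4 + 2*O)
(I(2) + Y(-4))*z(W(-2, 2)) = ((2 + 2**2) + (4 + 2*(-4)))*(3 - (18 + 2*(-2))**2/5) = ((2 + 4) + (4 - 8))*(3 - (18 - 4)**2/5) = (6 - 4)*(3 - 1/5*14**2) = 2*(3 - 1/5*196) = 2*(3 - 196/5) = 2*(-181/5) = -362/5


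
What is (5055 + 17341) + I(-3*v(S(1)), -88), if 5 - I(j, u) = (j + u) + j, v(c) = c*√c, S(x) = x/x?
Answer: 22495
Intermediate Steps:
S(x) = 1
v(c) = c^(3/2)
I(j, u) = 5 - u - 2*j (I(j, u) = 5 - ((j + u) + j) = 5 - (u + 2*j) = 5 + (-u - 2*j) = 5 - u - 2*j)
(5055 + 17341) + I(-3*v(S(1)), -88) = (5055 + 17341) + (5 - 1*(-88) - (-6)*1^(3/2)) = 22396 + (5 + 88 - (-6)) = 22396 + (5 + 88 - 2*(-3)) = 22396 + (5 + 88 + 6) = 22396 + 99 = 22495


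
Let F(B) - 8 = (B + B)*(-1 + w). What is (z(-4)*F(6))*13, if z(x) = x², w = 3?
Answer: 6656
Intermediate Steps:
F(B) = 8 + 4*B (F(B) = 8 + (B + B)*(-1 + 3) = 8 + (2*B)*2 = 8 + 4*B)
(z(-4)*F(6))*13 = ((-4)²*(8 + 4*6))*13 = (16*(8 + 24))*13 = (16*32)*13 = 512*13 = 6656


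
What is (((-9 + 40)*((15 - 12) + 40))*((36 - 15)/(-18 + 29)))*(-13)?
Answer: -363909/11 ≈ -33083.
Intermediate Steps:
(((-9 + 40)*((15 - 12) + 40))*((36 - 15)/(-18 + 29)))*(-13) = ((31*(3 + 40))*(21/11))*(-13) = ((31*43)*(21*(1/11)))*(-13) = (1333*(21/11))*(-13) = (27993/11)*(-13) = -363909/11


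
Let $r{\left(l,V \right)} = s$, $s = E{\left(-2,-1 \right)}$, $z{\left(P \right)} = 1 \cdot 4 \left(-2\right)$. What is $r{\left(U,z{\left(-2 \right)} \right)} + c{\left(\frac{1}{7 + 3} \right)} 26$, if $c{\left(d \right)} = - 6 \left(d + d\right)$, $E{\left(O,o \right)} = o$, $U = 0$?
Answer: $- \frac{161}{5} \approx -32.2$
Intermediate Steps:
$z{\left(P \right)} = -8$ ($z{\left(P \right)} = 4 \left(-2\right) = -8$)
$c{\left(d \right)} = - 12 d$ ($c{\left(d \right)} = - 6 \cdot 2 d = - 12 d$)
$s = -1$
$r{\left(l,V \right)} = -1$
$r{\left(U,z{\left(-2 \right)} \right)} + c{\left(\frac{1}{7 + 3} \right)} 26 = -1 + - \frac{12}{7 + 3} \cdot 26 = -1 + - \frac{12}{10} \cdot 26 = -1 + \left(-12\right) \frac{1}{10} \cdot 26 = -1 - \frac{156}{5} = - \frac{161}{5}$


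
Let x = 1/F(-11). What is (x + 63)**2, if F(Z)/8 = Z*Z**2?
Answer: 450003497329/113379904 ≈ 3969.0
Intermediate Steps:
F(Z) = 8*Z**3 (F(Z) = 8*(Z*Z**2) = 8*Z**3)
x = -1/10648 (x = 1/(8*(-11)**3) = 1/(8*(-1331)) = 1/(-10648) = -1/10648 ≈ -9.3914e-5)
(x + 63)**2 = (-1/10648 + 63)**2 = (670823/10648)**2 = 450003497329/113379904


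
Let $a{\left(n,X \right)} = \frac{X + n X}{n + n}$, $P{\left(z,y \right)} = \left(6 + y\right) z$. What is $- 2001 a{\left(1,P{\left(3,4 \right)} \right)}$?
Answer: $-60030$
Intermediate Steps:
$P{\left(z,y \right)} = z \left(6 + y\right)$
$a{\left(n,X \right)} = \frac{X + X n}{2 n}$
$- 2001 a{\left(1,P{\left(3,4 \right)} \right)} = - 2001 \frac{3 \left(6 + 4\right) \left(1 + 1\right)}{2 \cdot 1} = - 2001 \cdot \frac{1}{2} \cdot 3 \cdot 10 \cdot 1 \cdot 2 = - 2001 \cdot \frac{1}{2} \cdot 30 \cdot 1 \cdot 2 = \left(-2001\right) 30 = -60030$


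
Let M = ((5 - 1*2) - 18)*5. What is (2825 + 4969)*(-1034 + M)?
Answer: -8643546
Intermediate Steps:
M = -75 (M = ((5 - 2) - 18)*5 = (3 - 18)*5 = -15*5 = -75)
(2825 + 4969)*(-1034 + M) = (2825 + 4969)*(-1034 - 75) = 7794*(-1109) = -8643546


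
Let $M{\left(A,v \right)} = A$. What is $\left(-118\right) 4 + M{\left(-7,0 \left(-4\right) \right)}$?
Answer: $-479$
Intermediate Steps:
$\left(-118\right) 4 + M{\left(-7,0 \left(-4\right) \right)} = \left(-118\right) 4 - 7 = -472 - 7 = -479$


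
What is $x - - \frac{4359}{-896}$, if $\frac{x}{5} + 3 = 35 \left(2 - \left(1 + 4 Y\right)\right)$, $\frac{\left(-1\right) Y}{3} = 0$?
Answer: $\frac{139001}{896} \approx 155.14$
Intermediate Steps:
$Y = 0$ ($Y = \left(-3\right) 0 = 0$)
$x = 160$ ($x = -15 + 5 \cdot 35 \left(2 - 1\right) = -15 + 5 \cdot 35 \cdot 1 = -15 + 5 \cdot 35 = -15 + 175 = 160$)
$x - - \frac{4359}{-896} = 160 - - \frac{4359}{-896} = 160 - \left(-4359\right) \left(- \frac{1}{896}\right) = 160 - \frac{4359}{896} = \frac{139001}{896}$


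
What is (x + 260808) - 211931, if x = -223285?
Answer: -174408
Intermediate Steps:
(x + 260808) - 211931 = (-223285 + 260808) - 211931 = 37523 - 211931 = -174408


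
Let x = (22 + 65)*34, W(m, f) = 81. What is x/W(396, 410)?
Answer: 986/27 ≈ 36.518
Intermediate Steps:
x = 2958 (x = 87*34 = 2958)
x/W(396, 410) = 2958/81 = 2958*(1/81) = 986/27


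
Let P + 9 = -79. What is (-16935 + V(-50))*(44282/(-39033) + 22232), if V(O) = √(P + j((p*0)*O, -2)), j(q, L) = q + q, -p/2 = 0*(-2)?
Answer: -4898377476230/13011 + 1735474748*I*√22/39033 ≈ -3.7648e+8 + 2.0854e+5*I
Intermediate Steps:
p = 0 (p = -0*(-2) = -2*0 = 0)
j(q, L) = 2*q
P = -88 (P = -9 - 79 = -88)
V(O) = 2*I*√22 (V(O) = √(-88 + 2*((0*0)*O)) = √(-88 + 2*(0*O)) = √(-88 + 2*0) = √(-88 + 0) = √(-88) = 2*I*√22)
(-16935 + V(-50))*(44282/(-39033) + 22232) = (-16935 + 2*I*√22)*(44282/(-39033) + 22232) = (-16935 + 2*I*√22)*(44282*(-1/39033) + 22232) = (-16935 + 2*I*√22)*(-44282/39033 + 22232) = (-16935 + 2*I*√22)*(867737374/39033) = -4898377476230/13011 + 1735474748*I*√22/39033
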